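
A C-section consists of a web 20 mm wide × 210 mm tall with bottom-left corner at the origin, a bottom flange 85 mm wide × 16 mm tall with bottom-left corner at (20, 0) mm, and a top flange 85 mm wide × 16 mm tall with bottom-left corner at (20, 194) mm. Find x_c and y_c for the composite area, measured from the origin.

x_c = 30.64 mm, y_c = 105.00 mm

web: A = 20 × 210 = 4200.00, centroid at (10.00, 105.00).
bottom flange: A = 85 × 16 = 1360.00, centroid at (62.50, 8.00).
top flange: A = 85 × 16 = 1360.00, centroid at (62.50, 202.00).
ΣA = 6920.00 mm², ΣAx_c = 212000.00 mm³, ΣAy_c = 726600.00 mm³.
x_c = 212000.00/6920.00 = 30.64 mm; y_c = 726600.00/6920.00 = 105.00 mm.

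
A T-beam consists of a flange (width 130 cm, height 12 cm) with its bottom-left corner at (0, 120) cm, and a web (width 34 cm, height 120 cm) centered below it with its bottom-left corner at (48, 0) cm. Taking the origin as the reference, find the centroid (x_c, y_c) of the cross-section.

web: A = 34 × 120 = 4080.00, centroid at (65.00, 60.00).
flange: A = 130 × 12 = 1560.00, centroid at (65.00, 126.00).
ΣA = 5640.00 cm²
ΣAx_c = (4080.00)(65.00) + (1560.00)(65.00) = 366600.00 cm³
ΣAy_c = (4080.00)(60.00) + (1560.00)(126.00) = 441360.00 cm³
x_c = 366600.00 / 5640.00 = 65.00 cm
y_c = 441360.00 / 5640.00 = 78.26 cm

x_c = 65.00 cm, y_c = 78.26 cm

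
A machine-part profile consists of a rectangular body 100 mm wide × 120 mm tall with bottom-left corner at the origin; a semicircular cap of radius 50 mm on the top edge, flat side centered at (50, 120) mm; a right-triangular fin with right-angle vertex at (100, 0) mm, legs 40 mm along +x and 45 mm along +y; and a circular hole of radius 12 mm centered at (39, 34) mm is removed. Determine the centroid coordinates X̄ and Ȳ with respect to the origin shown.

Part | A | x̄ᵢ | ȳᵢ | A·x̄ᵢ | A·ȳᵢ
rectangular body | 12000.00 | 50.00 | 60.00 | 600000.00 | 720000.00
semicircular top | 3926.99 | 50.00 | 141.22 | 196349.54 | 554572.23
triangular fin | 900.00 | 113.33 | 15.00 | 102000.00 | 13500.00
hole | -452.39 | 39.00 | 34.00 | -17643.18 | -15381.24
Σ | 16374.60 |  |  | 880706.36 | 1272690.99
X̄ = 880706.36 / 16374.60 = 53.78 mm
Ȳ = 1272690.99 / 16374.60 = 77.72 mm

X̄ = 53.78 mm, Ȳ = 77.72 mm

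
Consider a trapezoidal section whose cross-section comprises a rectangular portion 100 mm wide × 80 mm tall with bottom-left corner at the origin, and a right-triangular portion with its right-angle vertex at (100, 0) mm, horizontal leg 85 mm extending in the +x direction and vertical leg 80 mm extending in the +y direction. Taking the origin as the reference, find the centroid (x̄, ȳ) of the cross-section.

x̄ = 73.36 mm, ȳ = 36.02 mm

rectangular portion: A = 100 × 80 = 8000.00, centroid at (50.00, 40.00).
triangular portion: A = ½·85·80 = 3400.00, centroid at (128.33, 26.67).
ΣA = 11400.00 mm², ΣAx̄ = 836333.33 mm³, ΣAȳ = 410666.67 mm³.
x̄ = 836333.33/11400.00 = 73.36 mm; ȳ = 410666.67/11400.00 = 36.02 mm.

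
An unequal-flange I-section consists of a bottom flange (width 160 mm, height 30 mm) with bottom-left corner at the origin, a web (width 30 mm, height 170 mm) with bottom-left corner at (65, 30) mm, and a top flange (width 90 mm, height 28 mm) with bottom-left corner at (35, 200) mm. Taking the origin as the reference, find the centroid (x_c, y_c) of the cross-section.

x_c = 80.00 mm, y_c = 96.44 mm

bottom flange: A = 160 × 30 = 4800.00, centroid at (80.00, 15.00).
web: A = 30 × 170 = 5100.00, centroid at (80.00, 115.00).
top flange: A = 90 × 28 = 2520.00, centroid at (80.00, 214.00).
ΣA = 12420.00 mm²
ΣAx_c = (4800.00)(80.00) + (5100.00)(80.00) + (2520.00)(80.00) = 993600.00 mm³
ΣAy_c = (4800.00)(15.00) + (5100.00)(115.00) + (2520.00)(214.00) = 1197780.00 mm³
x_c = 993600.00 / 12420.00 = 80.00 mm
y_c = 1197780.00 / 12420.00 = 96.44 mm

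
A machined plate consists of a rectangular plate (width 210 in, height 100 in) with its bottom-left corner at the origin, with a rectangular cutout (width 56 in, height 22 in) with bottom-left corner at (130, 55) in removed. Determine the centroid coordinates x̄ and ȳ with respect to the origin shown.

x̄ = 101.70 in, ȳ = 49.00 in

Part | A | x̄ᵢ | ȳᵢ | A·x̄ᵢ | A·ȳᵢ
plate | 21000.00 | 105.00 | 50.00 | 2205000.00 | 1050000.00
hole | -1232.00 | 158.00 | 66.00 | -194656.00 | -81312.00
Σ | 19768.00 |  |  | 2010344.00 | 968688.00
x̄ = 2010344.00 / 19768.00 = 101.70 in
ȳ = 968688.00 / 19768.00 = 49.00 in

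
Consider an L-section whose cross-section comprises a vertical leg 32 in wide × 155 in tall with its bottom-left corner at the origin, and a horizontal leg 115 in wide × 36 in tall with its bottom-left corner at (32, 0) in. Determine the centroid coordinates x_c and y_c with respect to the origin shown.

x_c = 49.44 in, y_c = 50.43 in

Part | A | x̄ᵢ | ȳᵢ | A·x̄ᵢ | A·ȳᵢ
vertical leg | 4960.00 | 16.00 | 77.50 | 79360.00 | 384400.00
horizontal leg | 4140.00 | 89.50 | 18.00 | 370530.00 | 74520.00
Σ | 9100.00 |  |  | 449890.00 | 458920.00
x_c = 449890.00 / 9100.00 = 49.44 in
y_c = 458920.00 / 9100.00 = 50.43 in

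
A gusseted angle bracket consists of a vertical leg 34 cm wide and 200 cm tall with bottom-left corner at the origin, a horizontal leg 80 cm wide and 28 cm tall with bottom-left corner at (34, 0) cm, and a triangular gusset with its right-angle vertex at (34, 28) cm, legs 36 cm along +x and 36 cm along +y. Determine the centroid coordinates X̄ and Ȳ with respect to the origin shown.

X̄ = 32.12 cm, Ȳ = 76.10 cm

vertical leg: A = 34 × 200 = 6800.00, centroid at (17.00, 100.00).
horizontal leg: A = 80 × 28 = 2240.00, centroid at (74.00, 14.00).
gusset: A = ½·36·36 = 648.00, centroid at (46.00, 40.00).
ΣA = 9688.00 cm², ΣAX̄ = 311168.00 cm³, ΣAȲ = 737280.00 cm³.
X̄ = 311168.00/9688.00 = 32.12 cm; Ȳ = 737280.00/9688.00 = 76.10 cm.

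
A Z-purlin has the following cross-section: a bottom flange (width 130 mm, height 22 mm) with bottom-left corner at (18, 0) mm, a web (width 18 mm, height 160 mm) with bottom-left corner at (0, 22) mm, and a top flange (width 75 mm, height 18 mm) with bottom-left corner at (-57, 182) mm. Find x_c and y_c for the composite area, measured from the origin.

bottom flange: A = 130 × 22 = 2860.00, centroid at (83.00, 11.00).
web: A = 18 × 160 = 2880.00, centroid at (9.00, 102.00).
top flange: A = 75 × 18 = 1350.00, centroid at (-19.50, 191.00).
ΣA = 7090.00 mm²
ΣAx_c = (2860.00)(83.00) + (2880.00)(9.00) + (1350.00)(-19.50) = 236975.00 mm³
ΣAy_c = (2860.00)(11.00) + (2880.00)(102.00) + (1350.00)(191.00) = 583070.00 mm³
x_c = 236975.00 / 7090.00 = 33.42 mm
y_c = 583070.00 / 7090.00 = 82.24 mm

x_c = 33.42 mm, y_c = 82.24 mm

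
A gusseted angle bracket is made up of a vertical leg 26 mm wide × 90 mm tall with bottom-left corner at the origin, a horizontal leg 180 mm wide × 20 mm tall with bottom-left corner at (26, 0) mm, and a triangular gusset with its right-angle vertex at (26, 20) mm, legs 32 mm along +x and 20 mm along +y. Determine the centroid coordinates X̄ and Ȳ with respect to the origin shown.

X̄ = 73.44 mm, Ȳ = 23.94 mm

vertical leg: A = 26 × 90 = 2340.00, centroid at (13.00, 45.00).
horizontal leg: A = 180 × 20 = 3600.00, centroid at (116.00, 10.00).
gusset: A = ½·32·20 = 320.00, centroid at (36.67, 26.67).
ΣA = 6260.00 mm², ΣAX̄ = 459753.33 mm³, ΣAȲ = 149833.33 mm³.
X̄ = 459753.33/6260.00 = 73.44 mm; Ȳ = 149833.33/6260.00 = 23.94 mm.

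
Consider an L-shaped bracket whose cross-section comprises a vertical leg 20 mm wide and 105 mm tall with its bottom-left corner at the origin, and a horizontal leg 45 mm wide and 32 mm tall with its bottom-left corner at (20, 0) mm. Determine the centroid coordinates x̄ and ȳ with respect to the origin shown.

x̄ = 23.22 mm, ȳ = 37.65 mm

vertical leg: A = 20 × 105 = 2100.00, centroid at (10.00, 52.50).
horizontal leg: A = 45 × 32 = 1440.00, centroid at (42.50, 16.00).
ΣA = 3540.00 mm²
ΣAx̄ = (2100.00)(10.00) + (1440.00)(42.50) = 82200.00 mm³
ΣAȳ = (2100.00)(52.50) + (1440.00)(16.00) = 133290.00 mm³
x̄ = 82200.00 / 3540.00 = 23.22 mm
ȳ = 133290.00 / 3540.00 = 37.65 mm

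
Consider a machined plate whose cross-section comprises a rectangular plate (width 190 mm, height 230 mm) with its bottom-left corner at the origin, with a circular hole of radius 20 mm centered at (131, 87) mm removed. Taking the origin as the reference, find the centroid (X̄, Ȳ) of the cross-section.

X̄ = 93.93 mm, Ȳ = 115.83 mm

plate: A = 190 × 230 = 43700.00, centroid at (95.00, 115.00).
hole: A = −π·20² = -1256.64, centroid at (131.00, 87.00).
ΣA = 42443.36 mm²
ΣAX̄ = (43700.00)(95.00) + (-1256.64)(131.00) = 3986880.54 mm³
ΣAȲ = (43700.00)(115.00) + (-1256.64)(87.00) = 4916172.58 mm³
X̄ = 3986880.54 / 42443.36 = 93.93 mm
Ȳ = 4916172.58 / 42443.36 = 115.83 mm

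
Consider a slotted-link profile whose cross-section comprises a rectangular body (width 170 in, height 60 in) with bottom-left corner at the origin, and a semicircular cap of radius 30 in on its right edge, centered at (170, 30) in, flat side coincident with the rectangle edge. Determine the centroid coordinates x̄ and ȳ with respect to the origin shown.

x̄ = 96.90 in, ȳ = 30.00 in

rectangular body: A = 170 × 60 = 10200.00, centroid at (85.00, 30.00).
semicircular end: A = ½π·30² = 1413.72, centroid at (182.73, 30.00).
ΣA = 11613.72 in²
ΣAx̄ = (10200.00)(85.00) + (1413.72)(182.73) = 1125331.84 in³
ΣAȳ = (10200.00)(30.00) + (1413.72)(30.00) = 348411.50 in³
x̄ = 1125331.84 / 11613.72 = 96.90 in
ȳ = 348411.50 / 11613.72 = 30.00 in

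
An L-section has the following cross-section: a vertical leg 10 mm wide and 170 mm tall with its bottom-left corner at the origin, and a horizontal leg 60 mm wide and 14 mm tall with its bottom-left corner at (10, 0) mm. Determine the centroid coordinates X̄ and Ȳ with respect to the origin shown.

X̄ = 16.57 mm, Ȳ = 59.20 mm

Part | A | x̄ᵢ | ȳᵢ | A·x̄ᵢ | A·ȳᵢ
vertical leg | 1700.00 | 5.00 | 85.00 | 8500.00 | 144500.00
horizontal leg | 840.00 | 40.00 | 7.00 | 33600.00 | 5880.00
Σ | 2540.00 |  |  | 42100.00 | 150380.00
X̄ = 42100.00 / 2540.00 = 16.57 mm
Ȳ = 150380.00 / 2540.00 = 59.20 mm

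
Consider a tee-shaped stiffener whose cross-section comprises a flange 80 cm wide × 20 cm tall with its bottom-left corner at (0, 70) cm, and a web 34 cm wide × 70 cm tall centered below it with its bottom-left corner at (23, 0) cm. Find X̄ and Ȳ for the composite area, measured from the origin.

Part | A | x̄ᵢ | ȳᵢ | A·x̄ᵢ | A·ȳᵢ
web | 2380.00 | 40.00 | 35.00 | 95200.00 | 83300.00
flange | 1600.00 | 40.00 | 80.00 | 64000.00 | 128000.00
Σ | 3980.00 |  |  | 159200.00 | 211300.00
X̄ = 159200.00 / 3980.00 = 40.00 cm
Ȳ = 211300.00 / 3980.00 = 53.09 cm

X̄ = 40.00 cm, Ȳ = 53.09 cm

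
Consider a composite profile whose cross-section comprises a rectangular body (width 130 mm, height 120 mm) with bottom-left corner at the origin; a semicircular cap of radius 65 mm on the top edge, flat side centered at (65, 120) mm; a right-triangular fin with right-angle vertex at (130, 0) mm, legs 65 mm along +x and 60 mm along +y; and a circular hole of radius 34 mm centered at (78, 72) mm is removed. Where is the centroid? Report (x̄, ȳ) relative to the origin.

Part | A | x̄ᵢ | ȳᵢ | A·x̄ᵢ | A·ȳᵢ
rectangular body | 15600.00 | 65.00 | 60.00 | 1014000.00 | 936000.00
semicircular top | 6636.61 | 65.00 | 147.59 | 431379.94 | 979477.07
triangular fin | 1950.00 | 151.67 | 20.00 | 295750.00 | 39000.00
hole | -3631.68 | 78.00 | 72.00 | -283271.13 | -261481.04
Σ | 20554.93 |  |  | 1457858.81 | 1692996.03
x̄ = 1457858.81 / 20554.93 = 70.93 mm
ȳ = 1692996.03 / 20554.93 = 82.36 mm

x̄ = 70.93 mm, ȳ = 82.36 mm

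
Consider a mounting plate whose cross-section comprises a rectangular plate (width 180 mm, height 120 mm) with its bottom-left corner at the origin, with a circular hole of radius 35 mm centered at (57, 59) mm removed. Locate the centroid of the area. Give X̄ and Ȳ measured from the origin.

X̄ = 97.15 mm, Ȳ = 60.22 mm

plate: A = 180 × 120 = 21600.00, centroid at (90.00, 60.00).
hole: A = −π·35² = -3848.45, centroid at (57.00, 59.00).
ΣA = 17751.55 mm², ΣAX̄ = 1724638.29 mm³, ΣAȲ = 1068941.39 mm³.
X̄ = 1724638.29/17751.55 = 97.15 mm; Ȳ = 1068941.39/17751.55 = 60.22 mm.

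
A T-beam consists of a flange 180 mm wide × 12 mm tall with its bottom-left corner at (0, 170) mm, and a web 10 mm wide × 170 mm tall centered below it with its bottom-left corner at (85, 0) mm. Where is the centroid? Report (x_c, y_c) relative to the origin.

web: A = 10 × 170 = 1700.00, centroid at (90.00, 85.00).
flange: A = 180 × 12 = 2160.00, centroid at (90.00, 176.00).
ΣA = 3860.00 mm², ΣAx_c = 347400.00 mm³, ΣAy_c = 524660.00 mm³.
x_c = 347400.00/3860.00 = 90.00 mm; y_c = 524660.00/3860.00 = 135.92 mm.

x_c = 90.00 mm, y_c = 135.92 mm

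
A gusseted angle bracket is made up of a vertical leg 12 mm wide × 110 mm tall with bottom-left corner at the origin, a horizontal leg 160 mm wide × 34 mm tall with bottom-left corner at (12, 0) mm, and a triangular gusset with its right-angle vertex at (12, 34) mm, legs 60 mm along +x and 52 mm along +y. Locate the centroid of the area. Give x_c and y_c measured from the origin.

vertical leg: A = 12 × 110 = 1320.00, centroid at (6.00, 55.00).
horizontal leg: A = 160 × 34 = 5440.00, centroid at (92.00, 17.00).
gusset: A = ½·60·52 = 1560.00, centroid at (32.00, 51.33).
ΣA = 8320.00 mm²
ΣAx_c = (1320.00)(6.00) + (5440.00)(92.00) + (1560.00)(32.00) = 558320.00 mm³
ΣAy_c = (1320.00)(55.00) + (5440.00)(17.00) + (1560.00)(51.33) = 245160.00 mm³
x_c = 558320.00 / 8320.00 = 67.11 mm
y_c = 245160.00 / 8320.00 = 29.47 mm

x_c = 67.11 mm, y_c = 29.47 mm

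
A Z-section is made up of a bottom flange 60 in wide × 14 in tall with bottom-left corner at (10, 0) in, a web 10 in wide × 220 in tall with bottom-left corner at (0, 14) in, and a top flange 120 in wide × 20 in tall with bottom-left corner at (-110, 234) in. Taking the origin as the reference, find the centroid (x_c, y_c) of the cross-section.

x_c = -13.86 in, y_c = 158.88 in

bottom flange: A = 60 × 14 = 840.00, centroid at (40.00, 7.00).
web: A = 10 × 220 = 2200.00, centroid at (5.00, 124.00).
top flange: A = 120 × 20 = 2400.00, centroid at (-50.00, 244.00).
ΣA = 5440.00 in²
ΣAx_c = (840.00)(40.00) + (2200.00)(5.00) + (2400.00)(-50.00) = -75400.00 in³
ΣAy_c = (840.00)(7.00) + (2200.00)(124.00) + (2400.00)(244.00) = 864280.00 in³
x_c = -75400.00 / 5440.00 = -13.86 in
y_c = 864280.00 / 5440.00 = 158.88 in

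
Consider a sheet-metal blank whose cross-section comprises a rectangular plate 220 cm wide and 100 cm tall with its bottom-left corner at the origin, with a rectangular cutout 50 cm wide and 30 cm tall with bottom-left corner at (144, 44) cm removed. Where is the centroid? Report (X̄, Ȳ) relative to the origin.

X̄ = 105.68 cm, Ȳ = 49.34 cm

Part | A | x̄ᵢ | ȳᵢ | A·x̄ᵢ | A·ȳᵢ
plate | 22000.00 | 110.00 | 50.00 | 2420000.00 | 1100000.00
hole | -1500.00 | 169.00 | 59.00 | -253500.00 | -88500.00
Σ | 20500.00 |  |  | 2166500.00 | 1011500.00
X̄ = 2166500.00 / 20500.00 = 105.68 cm
Ȳ = 1011500.00 / 20500.00 = 49.34 cm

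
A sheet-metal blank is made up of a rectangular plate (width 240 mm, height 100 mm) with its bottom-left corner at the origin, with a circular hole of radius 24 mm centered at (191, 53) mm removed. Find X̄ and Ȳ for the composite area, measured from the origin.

plate: A = 240 × 100 = 24000.00, centroid at (120.00, 50.00).
hole: A = −π·24² = -1809.56, centroid at (191.00, 53.00).
ΣA = 22190.44 mm², ΣAX̄ = 2534374.54 mm³, ΣAȲ = 1104093.46 mm³.
X̄ = 2534374.54/22190.44 = 114.21 mm; Ȳ = 1104093.46/22190.44 = 49.76 mm.

X̄ = 114.21 mm, Ȳ = 49.76 mm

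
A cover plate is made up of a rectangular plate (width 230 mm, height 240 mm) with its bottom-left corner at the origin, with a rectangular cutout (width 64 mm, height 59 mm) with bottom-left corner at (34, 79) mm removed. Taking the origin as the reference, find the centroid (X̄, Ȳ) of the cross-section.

X̄ = 118.60 mm, Ȳ = 120.84 mm

plate: A = 230 × 240 = 55200.00, centroid at (115.00, 120.00).
hole: A = −(64 × 59) = -3776.00, centroid at (66.00, 108.50).
ΣA = 51424.00 mm²
ΣAX̄ = (55200.00)(115.00) + (-3776.00)(66.00) = 6098784.00 mm³
ΣAȲ = (55200.00)(120.00) + (-3776.00)(108.50) = 6214304.00 mm³
X̄ = 6098784.00 / 51424.00 = 118.60 mm
Ȳ = 6214304.00 / 51424.00 = 120.84 mm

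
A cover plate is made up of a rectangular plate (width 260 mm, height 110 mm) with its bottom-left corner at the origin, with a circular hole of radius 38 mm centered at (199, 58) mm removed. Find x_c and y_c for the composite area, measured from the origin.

plate: A = 260 × 110 = 28600.00, centroid at (130.00, 55.00).
hole: A = −π·38² = -4536.46, centroid at (199.00, 58.00).
ΣA = 24063.54 mm²
ΣAx_c = (28600.00)(130.00) + (-4536.46)(199.00) = 2815244.50 mm³
ΣAy_c = (28600.00)(55.00) + (-4536.46)(58.00) = 1309885.33 mm³
x_c = 2815244.50 / 24063.54 = 116.99 mm
y_c = 1309885.33 / 24063.54 = 54.43 mm

x_c = 116.99 mm, y_c = 54.43 mm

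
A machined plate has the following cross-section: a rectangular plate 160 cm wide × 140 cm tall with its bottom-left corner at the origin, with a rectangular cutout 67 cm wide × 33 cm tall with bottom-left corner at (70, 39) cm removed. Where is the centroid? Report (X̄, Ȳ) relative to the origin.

plate: A = 160 × 140 = 22400.00, centroid at (80.00, 70.00).
hole: A = −(67 × 33) = -2211.00, centroid at (103.50, 55.50).
ΣA = 20189.00 cm², ΣAX̄ = 1563161.50 cm³, ΣAȲ = 1445289.50 cm³.
X̄ = 1563161.50/20189.00 = 77.43 cm; Ȳ = 1445289.50/20189.00 = 71.59 cm.

X̄ = 77.43 cm, Ȳ = 71.59 cm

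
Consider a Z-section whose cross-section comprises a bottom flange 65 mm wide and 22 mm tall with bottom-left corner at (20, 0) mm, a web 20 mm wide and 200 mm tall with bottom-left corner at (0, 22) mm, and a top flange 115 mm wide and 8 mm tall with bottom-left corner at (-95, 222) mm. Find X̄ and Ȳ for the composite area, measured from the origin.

X̄ = 12.69 mm, Ȳ = 112.07 mm

Part | A | x̄ᵢ | ȳᵢ | A·x̄ᵢ | A·ȳᵢ
bottom flange | 1430.00 | 52.50 | 11.00 | 75075.00 | 15730.00
web | 4000.00 | 10.00 | 122.00 | 40000.00 | 488000.00
top flange | 920.00 | -37.50 | 226.00 | -34500.00 | 207920.00
Σ | 6350.00 |  |  | 80575.00 | 711650.00
X̄ = 80575.00 / 6350.00 = 12.69 mm
Ȳ = 711650.00 / 6350.00 = 112.07 mm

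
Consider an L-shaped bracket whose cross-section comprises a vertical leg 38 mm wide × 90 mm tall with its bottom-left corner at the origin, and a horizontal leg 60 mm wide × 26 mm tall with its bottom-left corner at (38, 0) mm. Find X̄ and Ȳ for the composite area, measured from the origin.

X̄ = 34.35 mm, Ȳ = 34.98 mm

vertical leg: A = 38 × 90 = 3420.00, centroid at (19.00, 45.00).
horizontal leg: A = 60 × 26 = 1560.00, centroid at (68.00, 13.00).
ΣA = 4980.00 mm²
ΣAX̄ = (3420.00)(19.00) + (1560.00)(68.00) = 171060.00 mm³
ΣAȲ = (3420.00)(45.00) + (1560.00)(13.00) = 174180.00 mm³
X̄ = 171060.00 / 4980.00 = 34.35 mm
Ȳ = 174180.00 / 4980.00 = 34.98 mm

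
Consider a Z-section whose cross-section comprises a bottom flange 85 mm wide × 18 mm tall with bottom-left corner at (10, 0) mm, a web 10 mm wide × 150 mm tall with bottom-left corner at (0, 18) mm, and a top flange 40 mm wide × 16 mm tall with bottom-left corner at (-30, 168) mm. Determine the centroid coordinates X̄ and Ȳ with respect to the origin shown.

X̄ = 22.19 mm, Ȳ = 72.46 mm

Part | A | x̄ᵢ | ȳᵢ | A·x̄ᵢ | A·ȳᵢ
bottom flange | 1530.00 | 52.50 | 9.00 | 80325.00 | 13770.00
web | 1500.00 | 5.00 | 93.00 | 7500.00 | 139500.00
top flange | 640.00 | -10.00 | 176.00 | -6400.00 | 112640.00
Σ | 3670.00 |  |  | 81425.00 | 265910.00
X̄ = 81425.00 / 3670.00 = 22.19 mm
Ȳ = 265910.00 / 3670.00 = 72.46 mm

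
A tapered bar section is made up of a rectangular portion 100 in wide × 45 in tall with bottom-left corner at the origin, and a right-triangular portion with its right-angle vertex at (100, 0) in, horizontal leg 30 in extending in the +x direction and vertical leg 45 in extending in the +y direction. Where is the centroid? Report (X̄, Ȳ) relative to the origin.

X̄ = 57.83 in, Ȳ = 21.52 in

rectangular portion: A = 100 × 45 = 4500.00, centroid at (50.00, 22.50).
triangular portion: A = ½·30·45 = 675.00, centroid at (110.00, 15.00).
ΣA = 5175.00 in²
ΣAX̄ = (4500.00)(50.00) + (675.00)(110.00) = 299250.00 in³
ΣAȲ = (4500.00)(22.50) + (675.00)(15.00) = 111375.00 in³
X̄ = 299250.00 / 5175.00 = 57.83 in
Ȳ = 111375.00 / 5175.00 = 21.52 in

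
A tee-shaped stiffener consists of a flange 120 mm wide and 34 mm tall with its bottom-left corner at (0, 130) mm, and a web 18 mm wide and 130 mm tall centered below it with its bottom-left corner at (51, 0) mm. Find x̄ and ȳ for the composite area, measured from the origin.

x̄ = 60.00 mm, ȳ = 117.11 mm

web: A = 18 × 130 = 2340.00, centroid at (60.00, 65.00).
flange: A = 120 × 34 = 4080.00, centroid at (60.00, 147.00).
ΣA = 6420.00 mm², ΣAx̄ = 385200.00 mm³, ΣAȳ = 751860.00 mm³.
x̄ = 385200.00/6420.00 = 60.00 mm; ȳ = 751860.00/6420.00 = 117.11 mm.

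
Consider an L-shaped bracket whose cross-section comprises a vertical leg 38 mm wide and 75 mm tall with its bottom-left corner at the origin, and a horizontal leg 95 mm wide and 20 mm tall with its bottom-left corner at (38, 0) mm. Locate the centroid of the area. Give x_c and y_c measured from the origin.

vertical leg: A = 38 × 75 = 2850.00, centroid at (19.00, 37.50).
horizontal leg: A = 95 × 20 = 1900.00, centroid at (85.50, 10.00).
ΣA = 4750.00 mm²
ΣAx_c = (2850.00)(19.00) + (1900.00)(85.50) = 216600.00 mm³
ΣAy_c = (2850.00)(37.50) + (1900.00)(10.00) = 125875.00 mm³
x_c = 216600.00 / 4750.00 = 45.60 mm
y_c = 125875.00 / 4750.00 = 26.50 mm

x_c = 45.60 mm, y_c = 26.50 mm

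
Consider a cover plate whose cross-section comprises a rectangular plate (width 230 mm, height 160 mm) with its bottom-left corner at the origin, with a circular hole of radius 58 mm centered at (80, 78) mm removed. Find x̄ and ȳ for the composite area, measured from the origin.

plate: A = 230 × 160 = 36800.00, centroid at (115.00, 80.00).
hole: A = −π·58² = -10568.32, centroid at (80.00, 78.00).
ΣA = 26231.68 mm², ΣAx̄ = 3386534.59 mm³, ΣAȳ = 2119671.22 mm³.
x̄ = 3386534.59/26231.68 = 129.10 mm; ȳ = 2119671.22/26231.68 = 80.81 mm.

x̄ = 129.10 mm, ȳ = 80.81 mm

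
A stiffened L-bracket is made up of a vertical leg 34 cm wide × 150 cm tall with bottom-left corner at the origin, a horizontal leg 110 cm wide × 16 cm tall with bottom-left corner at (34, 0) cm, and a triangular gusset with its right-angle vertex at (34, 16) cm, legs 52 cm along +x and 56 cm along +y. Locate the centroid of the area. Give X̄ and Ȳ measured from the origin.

X̄ = 38.25 cm, Ȳ = 53.76 cm

Part | A | x̄ᵢ | ȳᵢ | A·x̄ᵢ | A·ȳᵢ
vertical leg | 5100.00 | 17.00 | 75.00 | 86700.00 | 382500.00
horizontal leg | 1760.00 | 89.00 | 8.00 | 156640.00 | 14080.00
gusset | 1456.00 | 51.33 | 34.67 | 74741.33 | 50474.67
Σ | 8316.00 |  |  | 318081.33 | 447054.67
X̄ = 318081.33 / 8316.00 = 38.25 cm
Ȳ = 447054.67 / 8316.00 = 53.76 cm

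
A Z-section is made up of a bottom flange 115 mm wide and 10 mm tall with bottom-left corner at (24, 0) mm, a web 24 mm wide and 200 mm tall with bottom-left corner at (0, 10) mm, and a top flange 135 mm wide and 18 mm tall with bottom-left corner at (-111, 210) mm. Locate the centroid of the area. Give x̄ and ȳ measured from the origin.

Part | A | x̄ᵢ | ȳᵢ | A·x̄ᵢ | A·ȳᵢ
bottom flange | 1150.00 | 81.50 | 5.00 | 93725.00 | 5750.00
web | 4800.00 | 12.00 | 110.00 | 57600.00 | 528000.00
top flange | 2430.00 | -43.50 | 219.00 | -105705.00 | 532170.00
Σ | 8380.00 |  |  | 45620.00 | 1065920.00
x̄ = 45620.00 / 8380.00 = 5.44 mm
ȳ = 1065920.00 / 8380.00 = 127.20 mm

x̄ = 5.44 mm, ȳ = 127.20 mm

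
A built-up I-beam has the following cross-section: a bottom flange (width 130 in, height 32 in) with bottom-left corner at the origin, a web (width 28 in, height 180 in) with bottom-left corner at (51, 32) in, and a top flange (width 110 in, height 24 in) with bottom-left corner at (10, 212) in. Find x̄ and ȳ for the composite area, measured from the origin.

bottom flange: A = 130 × 32 = 4160.00, centroid at (65.00, 16.00).
web: A = 28 × 180 = 5040.00, centroid at (65.00, 122.00).
top flange: A = 110 × 24 = 2640.00, centroid at (65.00, 224.00).
ΣA = 11840.00 in², ΣAx̄ = 769600.00 in³, ΣAȳ = 1272800.00 in³.
x̄ = 769600.00/11840.00 = 65.00 in; ȳ = 1272800.00/11840.00 = 107.50 in.

x̄ = 65.00 in, ȳ = 107.50 in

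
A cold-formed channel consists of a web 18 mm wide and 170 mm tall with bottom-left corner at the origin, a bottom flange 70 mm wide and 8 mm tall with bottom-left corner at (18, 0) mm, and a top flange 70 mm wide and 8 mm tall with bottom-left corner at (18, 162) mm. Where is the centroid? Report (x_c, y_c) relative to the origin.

x_c = 20.79 mm, y_c = 85.00 mm

web: A = 18 × 170 = 3060.00, centroid at (9.00, 85.00).
bottom flange: A = 70 × 8 = 560.00, centroid at (53.00, 4.00).
top flange: A = 70 × 8 = 560.00, centroid at (53.00, 166.00).
ΣA = 4180.00 mm²
ΣAx_c = (3060.00)(9.00) + (560.00)(53.00) + (560.00)(53.00) = 86900.00 mm³
ΣAy_c = (3060.00)(85.00) + (560.00)(4.00) + (560.00)(166.00) = 355300.00 mm³
x_c = 86900.00 / 4180.00 = 20.79 mm
y_c = 355300.00 / 4180.00 = 85.00 mm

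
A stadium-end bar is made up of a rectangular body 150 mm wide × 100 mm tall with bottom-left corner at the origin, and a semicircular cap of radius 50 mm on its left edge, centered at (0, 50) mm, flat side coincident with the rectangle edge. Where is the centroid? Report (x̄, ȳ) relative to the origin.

x̄ = 55.04 mm, ȳ = 50.00 mm

rectangular body: A = 150 × 100 = 15000.00, centroid at (75.00, 50.00).
semicircular end: A = ½π·50² = 3926.99, centroid at (-21.22, 50.00).
ΣA = 18926.99 mm², ΣAx̄ = 1041666.67 mm³, ΣAȳ = 946349.54 mm³.
x̄ = 1041666.67/18926.99 = 55.04 mm; ȳ = 946349.54/18926.99 = 50.00 mm.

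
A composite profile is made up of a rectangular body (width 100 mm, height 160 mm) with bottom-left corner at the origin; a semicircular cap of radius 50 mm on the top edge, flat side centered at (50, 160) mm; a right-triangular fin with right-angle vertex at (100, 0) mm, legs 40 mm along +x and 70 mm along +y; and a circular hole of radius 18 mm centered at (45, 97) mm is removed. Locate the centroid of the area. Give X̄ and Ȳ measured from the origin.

rectangular body: A = 100 × 160 = 16000.00, centroid at (50.00, 80.00).
semicircular top: A = ½π·50² = 3926.99, centroid at (50.00, 181.22).
triangular fin: A = ½·40·70 = 1400.00, centroid at (113.33, 23.33).
hole: A = −π·18² = -1017.88, centroid at (45.00, 97.00).
ΣA = 20309.11 mm²
ΣAX̄ = (16000.00)(50.00) + (3926.99)(50.00) + (1400.00)(113.33) + (-1017.88)(45.00) = 1109211.79 mm³
ΣAȲ = (16000.00)(80.00) + (3926.99)(181.22) + (1400.00)(23.33) + (-1017.88)(97.00) = 1925584.56 mm³
X̄ = 1109211.79 / 20309.11 = 54.62 mm
Ȳ = 1925584.56 / 20309.11 = 94.81 mm

X̄ = 54.62 mm, Ȳ = 94.81 mm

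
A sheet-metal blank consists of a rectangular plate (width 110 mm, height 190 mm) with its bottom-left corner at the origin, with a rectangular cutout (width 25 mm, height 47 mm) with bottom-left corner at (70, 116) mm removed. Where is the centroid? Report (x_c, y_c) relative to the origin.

plate: A = 110 × 190 = 20900.00, centroid at (55.00, 95.00).
hole: A = −(25 × 47) = -1175.00, centroid at (82.50, 139.50).
ΣA = 19725.00 mm², ΣAx_c = 1052562.50 mm³, ΣAy_c = 1821587.50 mm³.
x_c = 1052562.50/19725.00 = 53.36 mm; y_c = 1821587.50/19725.00 = 92.35 mm.

x_c = 53.36 mm, y_c = 92.35 mm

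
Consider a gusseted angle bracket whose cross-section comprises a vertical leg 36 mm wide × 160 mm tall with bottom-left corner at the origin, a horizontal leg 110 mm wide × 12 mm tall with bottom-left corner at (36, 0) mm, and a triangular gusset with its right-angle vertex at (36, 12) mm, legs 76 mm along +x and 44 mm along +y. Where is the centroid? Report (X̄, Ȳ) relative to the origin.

vertical leg: A = 36 × 160 = 5760.00, centroid at (18.00, 80.00).
horizontal leg: A = 110 × 12 = 1320.00, centroid at (91.00, 6.00).
gusset: A = ½·76·44 = 1672.00, centroid at (61.33, 26.67).
ΣA = 8752.00 mm²
ΣAX̄ = (5760.00)(18.00) + (1320.00)(91.00) + (1672.00)(61.33) = 326349.33 mm³
ΣAȲ = (5760.00)(80.00) + (1320.00)(6.00) + (1672.00)(26.67) = 513306.67 mm³
X̄ = 326349.33 / 8752.00 = 37.29 mm
Ȳ = 513306.67 / 8752.00 = 58.65 mm

X̄ = 37.29 mm, Ȳ = 58.65 mm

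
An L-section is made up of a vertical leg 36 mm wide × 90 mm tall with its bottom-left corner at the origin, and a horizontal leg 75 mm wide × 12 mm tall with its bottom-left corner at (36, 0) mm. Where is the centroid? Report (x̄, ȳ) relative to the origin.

vertical leg: A = 36 × 90 = 3240.00, centroid at (18.00, 45.00).
horizontal leg: A = 75 × 12 = 900.00, centroid at (73.50, 6.00).
ΣA = 4140.00 mm², ΣAx̄ = 124470.00 mm³, ΣAȳ = 151200.00 mm³.
x̄ = 124470.00/4140.00 = 30.07 mm; ȳ = 151200.00/4140.00 = 36.52 mm.

x̄ = 30.07 mm, ȳ = 36.52 mm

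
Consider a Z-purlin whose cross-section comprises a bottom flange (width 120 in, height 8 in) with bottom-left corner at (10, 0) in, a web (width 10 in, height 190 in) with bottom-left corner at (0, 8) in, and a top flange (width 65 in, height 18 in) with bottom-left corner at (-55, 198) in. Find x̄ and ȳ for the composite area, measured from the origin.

Part | A | x̄ᵢ | ȳᵢ | A·x̄ᵢ | A·ȳᵢ
bottom flange | 960.00 | 70.00 | 4.00 | 67200.00 | 3840.00
web | 1900.00 | 5.00 | 103.00 | 9500.00 | 195700.00
top flange | 1170.00 | -22.50 | 207.00 | -26325.00 | 242190.00
Σ | 4030.00 |  |  | 50375.00 | 441730.00
x̄ = 50375.00 / 4030.00 = 12.50 in
ȳ = 441730.00 / 4030.00 = 109.61 in

x̄ = 12.50 in, ȳ = 109.61 in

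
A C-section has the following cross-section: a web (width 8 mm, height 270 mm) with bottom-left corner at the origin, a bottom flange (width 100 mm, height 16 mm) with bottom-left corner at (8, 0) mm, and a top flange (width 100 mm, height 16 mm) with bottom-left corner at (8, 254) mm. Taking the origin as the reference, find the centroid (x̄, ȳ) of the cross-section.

x̄ = 36.24 mm, ȳ = 135.00 mm

web: A = 8 × 270 = 2160.00, centroid at (4.00, 135.00).
bottom flange: A = 100 × 16 = 1600.00, centroid at (58.00, 8.00).
top flange: A = 100 × 16 = 1600.00, centroid at (58.00, 262.00).
ΣA = 5360.00 mm²
ΣAx̄ = (2160.00)(4.00) + (1600.00)(58.00) + (1600.00)(58.00) = 194240.00 mm³
ΣAȳ = (2160.00)(135.00) + (1600.00)(8.00) + (1600.00)(262.00) = 723600.00 mm³
x̄ = 194240.00 / 5360.00 = 36.24 mm
ȳ = 723600.00 / 5360.00 = 135.00 mm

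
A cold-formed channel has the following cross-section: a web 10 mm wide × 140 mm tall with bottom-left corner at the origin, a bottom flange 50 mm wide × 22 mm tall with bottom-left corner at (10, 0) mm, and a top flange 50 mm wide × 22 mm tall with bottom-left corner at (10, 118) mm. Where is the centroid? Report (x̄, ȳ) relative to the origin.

web: A = 10 × 140 = 1400.00, centroid at (5.00, 70.00).
bottom flange: A = 50 × 22 = 1100.00, centroid at (35.00, 11.00).
top flange: A = 50 × 22 = 1100.00, centroid at (35.00, 129.00).
ΣA = 3600.00 mm², ΣAx̄ = 84000.00 mm³, ΣAȳ = 252000.00 mm³.
x̄ = 84000.00/3600.00 = 23.33 mm; ȳ = 252000.00/3600.00 = 70.00 mm.

x̄ = 23.33 mm, ȳ = 70.00 mm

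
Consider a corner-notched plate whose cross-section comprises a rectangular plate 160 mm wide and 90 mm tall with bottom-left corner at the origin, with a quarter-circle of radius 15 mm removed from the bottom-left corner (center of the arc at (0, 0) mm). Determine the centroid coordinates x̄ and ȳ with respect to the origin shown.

x̄ = 80.91 mm, ȳ = 45.48 mm

plate: A = 160 × 90 = 14400.00, centroid at (80.00, 45.00).
removed quarter-circle: A = −¼π·15² = -176.71, centroid at (6.37, 6.37).
ΣA = 14223.29 mm²
ΣAx̄ = (14400.00)(80.00) + (-176.71)(6.37) = 1150875.00 mm³
ΣAȳ = (14400.00)(45.00) + (-176.71)(6.37) = 646875.00 mm³
x̄ = 1150875.00 / 14223.29 = 80.91 mm
ȳ = 646875.00 / 14223.29 = 45.48 mm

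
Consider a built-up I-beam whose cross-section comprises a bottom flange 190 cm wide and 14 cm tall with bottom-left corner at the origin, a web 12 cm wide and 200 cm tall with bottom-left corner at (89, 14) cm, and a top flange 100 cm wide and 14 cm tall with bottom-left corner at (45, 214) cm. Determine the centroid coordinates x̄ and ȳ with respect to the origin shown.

Part | A | x̄ᵢ | ȳᵢ | A·x̄ᵢ | A·ȳᵢ
bottom flange | 2660.00 | 95.00 | 7.00 | 252700.00 | 18620.00
web | 2400.00 | 95.00 | 114.00 | 228000.00 | 273600.00
top flange | 1400.00 | 95.00 | 221.00 | 133000.00 | 309400.00
Σ | 6460.00 |  |  | 613700.00 | 601620.00
x̄ = 613700.00 / 6460.00 = 95.00 cm
ȳ = 601620.00 / 6460.00 = 93.13 cm

x̄ = 95.00 cm, ȳ = 93.13 cm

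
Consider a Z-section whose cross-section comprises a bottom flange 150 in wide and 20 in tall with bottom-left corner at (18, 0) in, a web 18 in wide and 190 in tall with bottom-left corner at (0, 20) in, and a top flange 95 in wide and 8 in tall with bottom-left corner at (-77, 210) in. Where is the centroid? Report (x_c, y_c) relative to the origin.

bottom flange: A = 150 × 20 = 3000.00, centroid at (93.00, 10.00).
web: A = 18 × 190 = 3420.00, centroid at (9.00, 115.00).
top flange: A = 95 × 8 = 760.00, centroid at (-29.50, 214.00).
ΣA = 7180.00 in², ΣAx_c = 287360.00 in³, ΣAy_c = 585940.00 in³.
x_c = 287360.00/7180.00 = 40.02 in; y_c = 585940.00/7180.00 = 81.61 in.

x_c = 40.02 in, y_c = 81.61 in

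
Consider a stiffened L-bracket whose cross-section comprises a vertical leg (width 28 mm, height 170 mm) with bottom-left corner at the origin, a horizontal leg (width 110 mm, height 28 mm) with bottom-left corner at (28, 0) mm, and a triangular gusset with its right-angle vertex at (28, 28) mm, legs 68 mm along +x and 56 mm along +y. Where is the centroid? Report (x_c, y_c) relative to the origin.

x_c = 42.98 mm, y_c = 55.07 mm

vertical leg: A = 28 × 170 = 4760.00, centroid at (14.00, 85.00).
horizontal leg: A = 110 × 28 = 3080.00, centroid at (83.00, 14.00).
gusset: A = ½·68·56 = 1904.00, centroid at (50.67, 46.67).
ΣA = 9744.00 mm²
ΣAx_c = (4760.00)(14.00) + (3080.00)(83.00) + (1904.00)(50.67) = 418749.33 mm³
ΣAy_c = (4760.00)(85.00) + (3080.00)(14.00) + (1904.00)(46.67) = 536573.33 mm³
x_c = 418749.33 / 9744.00 = 42.98 mm
y_c = 536573.33 / 9744.00 = 55.07 mm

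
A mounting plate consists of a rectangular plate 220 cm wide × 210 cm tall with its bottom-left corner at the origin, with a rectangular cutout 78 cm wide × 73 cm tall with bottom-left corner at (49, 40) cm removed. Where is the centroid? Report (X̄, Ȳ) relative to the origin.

Part | A | x̄ᵢ | ȳᵢ | A·x̄ᵢ | A·ȳᵢ
plate | 46200.00 | 110.00 | 105.00 | 5082000.00 | 4851000.00
hole | -5694.00 | 88.00 | 76.50 | -501072.00 | -435591.00
Σ | 40506.00 |  |  | 4580928.00 | 4415409.00
X̄ = 4580928.00 / 40506.00 = 113.09 cm
Ȳ = 4415409.00 / 40506.00 = 109.01 cm

X̄ = 113.09 cm, Ȳ = 109.01 cm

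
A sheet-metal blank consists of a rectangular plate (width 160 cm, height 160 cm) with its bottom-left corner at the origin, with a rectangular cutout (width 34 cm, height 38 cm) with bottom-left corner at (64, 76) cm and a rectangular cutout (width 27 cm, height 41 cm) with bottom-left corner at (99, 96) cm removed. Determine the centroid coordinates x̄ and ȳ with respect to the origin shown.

Part | A | x̄ᵢ | ȳᵢ | A·x̄ᵢ | A·ȳᵢ
plate | 25600.00 | 80.00 | 80.00 | 2048000.00 | 2048000.00
hole 1 | -1292.00 | 81.00 | 95.00 | -104652.00 | -122740.00
hole 2 | -1107.00 | 112.50 | 116.50 | -124537.50 | -128965.50
Σ | 23201.00 |  |  | 1818810.50 | 1796294.50
x̄ = 1818810.50 / 23201.00 = 78.39 cm
ȳ = 1796294.50 / 23201.00 = 77.42 cm

x̄ = 78.39 cm, ȳ = 77.42 cm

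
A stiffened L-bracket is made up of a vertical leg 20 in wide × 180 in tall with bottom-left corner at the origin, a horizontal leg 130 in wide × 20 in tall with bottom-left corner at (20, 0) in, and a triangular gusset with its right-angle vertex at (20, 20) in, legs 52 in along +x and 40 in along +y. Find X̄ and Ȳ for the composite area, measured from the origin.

X̄ = 40.86 in, Ȳ = 53.13 in

vertical leg: A = 20 × 180 = 3600.00, centroid at (10.00, 90.00).
horizontal leg: A = 130 × 20 = 2600.00, centroid at (85.00, 10.00).
gusset: A = ½·52·40 = 1040.00, centroid at (37.33, 33.33).
ΣA = 7240.00 in²
ΣAX̄ = (3600.00)(10.00) + (2600.00)(85.00) + (1040.00)(37.33) = 295826.67 in³
ΣAȲ = (3600.00)(90.00) + (2600.00)(10.00) + (1040.00)(33.33) = 384666.67 in³
X̄ = 295826.67 / 7240.00 = 40.86 in
Ȳ = 384666.67 / 7240.00 = 53.13 in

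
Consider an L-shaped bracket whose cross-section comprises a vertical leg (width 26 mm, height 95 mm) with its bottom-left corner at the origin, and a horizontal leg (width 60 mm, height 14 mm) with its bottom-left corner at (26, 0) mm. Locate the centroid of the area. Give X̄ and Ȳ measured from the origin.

vertical leg: A = 26 × 95 = 2470.00, centroid at (13.00, 47.50).
horizontal leg: A = 60 × 14 = 840.00, centroid at (56.00, 7.00).
ΣA = 3310.00 mm²
ΣAX̄ = (2470.00)(13.00) + (840.00)(56.00) = 79150.00 mm³
ΣAȲ = (2470.00)(47.50) + (840.00)(7.00) = 123205.00 mm³
X̄ = 79150.00 / 3310.00 = 23.91 mm
Ȳ = 123205.00 / 3310.00 = 37.22 mm

X̄ = 23.91 mm, Ȳ = 37.22 mm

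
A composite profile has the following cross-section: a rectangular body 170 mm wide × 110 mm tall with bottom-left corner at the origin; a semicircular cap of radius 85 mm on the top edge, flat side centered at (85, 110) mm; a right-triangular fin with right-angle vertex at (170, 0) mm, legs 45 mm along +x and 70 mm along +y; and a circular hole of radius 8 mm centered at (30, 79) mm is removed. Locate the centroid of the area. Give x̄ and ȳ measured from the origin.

rectangular body: A = 170 × 110 = 18700.00, centroid at (85.00, 55.00).
semicircular top: A = ½π·85² = 11349.00, centroid at (85.00, 146.08).
triangular fin: A = ½·45·70 = 1575.00, centroid at (185.00, 23.33).
hole: A = −π·8² = -201.06, centroid at (30.00, 79.00).
ΣA = 31422.94 mm²
ΣAx̄ = (18700.00)(85.00) + (11349.00)(85.00) + (1575.00)(185.00) + (-201.06)(30.00) = 2839508.44 mm³
ΣAȳ = (18700.00)(55.00) + (11349.00)(146.08) + (1575.00)(23.33) + (-201.06)(79.00) = 2707173.15 mm³
x̄ = 2839508.44 / 31422.94 = 90.36 mm
ȳ = 2707173.15 / 31422.94 = 86.15 mm

x̄ = 90.36 mm, ȳ = 86.15 mm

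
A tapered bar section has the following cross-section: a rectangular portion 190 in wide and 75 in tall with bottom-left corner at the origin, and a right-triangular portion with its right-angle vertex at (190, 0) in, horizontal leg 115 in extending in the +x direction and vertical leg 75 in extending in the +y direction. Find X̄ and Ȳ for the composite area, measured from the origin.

X̄ = 125.98 in, Ȳ = 34.60 in

Part | A | x̄ᵢ | ȳᵢ | A·x̄ᵢ | A·ȳᵢ
rectangular portion | 14250.00 | 95.00 | 37.50 | 1353750.00 | 534375.00
triangular portion | 4312.50 | 228.33 | 25.00 | 984687.50 | 107812.50
Σ | 18562.50 |  |  | 2338437.50 | 642187.50
X̄ = 2338437.50 / 18562.50 = 125.98 in
Ȳ = 642187.50 / 18562.50 = 34.60 in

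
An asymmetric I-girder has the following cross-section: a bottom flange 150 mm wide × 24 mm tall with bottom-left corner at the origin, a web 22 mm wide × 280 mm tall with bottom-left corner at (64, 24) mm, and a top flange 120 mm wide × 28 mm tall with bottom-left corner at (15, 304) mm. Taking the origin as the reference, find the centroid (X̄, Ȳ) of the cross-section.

Part | A | x̄ᵢ | ȳᵢ | A·x̄ᵢ | A·ȳᵢ
bottom flange | 3600.00 | 75.00 | 12.00 | 270000.00 | 43200.00
web | 6160.00 | 75.00 | 164.00 | 462000.00 | 1010240.00
top flange | 3360.00 | 75.00 | 318.00 | 252000.00 | 1068480.00
Σ | 13120.00 |  |  | 984000.00 | 2121920.00
X̄ = 984000.00 / 13120.00 = 75.00 mm
Ȳ = 2121920.00 / 13120.00 = 161.73 mm

X̄ = 75.00 mm, Ȳ = 161.73 mm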